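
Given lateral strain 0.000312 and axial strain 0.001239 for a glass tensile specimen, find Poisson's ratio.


Poisson's ratio: nu = lateral strain / axial strain
  nu = 0.000312 / 0.001239 = 0.2518

0.2518


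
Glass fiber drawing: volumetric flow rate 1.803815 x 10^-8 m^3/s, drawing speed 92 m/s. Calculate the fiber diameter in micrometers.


Cross-sectional area from continuity:
  A = Q / v = 1.803815 x 10^-8 / 92 = 1.960668 x 10^-10 m^2
Diameter from circular cross-section:
  d = sqrt(4A / pi) * 10^6 (m -> um)
  d = sqrt(4 * 1.960668 x 10^-10 / pi) * 10^6 = 15.8 um

15.8 um


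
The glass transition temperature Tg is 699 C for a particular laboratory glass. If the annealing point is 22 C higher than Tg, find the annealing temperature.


The annealing temperature is Tg plus the offset:
  T_anneal = 699 + 22 = 721 C

721 C


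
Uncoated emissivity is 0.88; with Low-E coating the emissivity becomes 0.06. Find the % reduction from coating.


Percentage reduction = (1 - coated/uncoated) * 100
  Ratio = 0.06 / 0.88 = 0.0682
  Reduction = (1 - 0.0682) * 100 = 93.2%

93.2%


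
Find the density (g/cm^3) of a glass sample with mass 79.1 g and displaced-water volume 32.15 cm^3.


Use the definition of density:
  rho = mass / volume
  rho = 79.1 / 32.15 = 2.46 g/cm^3

2.46 g/cm^3


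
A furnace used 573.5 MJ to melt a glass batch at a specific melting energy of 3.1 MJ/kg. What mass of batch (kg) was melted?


Rearrange E = m * s for m:
  m = E / s
  m = 573.5 / 3.1 = 185.0 kg

185.0 kg


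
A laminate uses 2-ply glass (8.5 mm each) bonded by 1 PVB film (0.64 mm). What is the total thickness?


Total thickness = glass contribution + PVB contribution
  Glass: 2 * 8.5 = 17.0 mm
  PVB: 1 * 0.64 = 0.64 mm
  Total = 17.0 + 0.64 = 17.64 mm

17.64 mm


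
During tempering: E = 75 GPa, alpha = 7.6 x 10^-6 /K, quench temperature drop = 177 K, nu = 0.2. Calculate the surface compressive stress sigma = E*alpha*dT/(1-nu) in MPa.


Tempering stress: sigma = E * alpha * dT / (1 - nu)
  E (MPa) = 75 * 1000 = 75000
  Numerator = 75000 * (7.6 x 10^-6) * 177 = 100.89
  Denominator = 1 - 0.2 = 0.8
  sigma = 100.89 / 0.8 = 126.1 MPa

126.1 MPa


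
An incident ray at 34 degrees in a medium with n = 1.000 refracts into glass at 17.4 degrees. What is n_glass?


Apply Snell's law: n1 * sin(theta1) = n2 * sin(theta2)
  n2 = n1 * sin(theta1) / sin(theta2)
  sin(34) = 0.559193
  sin(17.4) = 0.299041
  n2 = 1.000 * 0.559193 / 0.299041 = 1.87

1.87


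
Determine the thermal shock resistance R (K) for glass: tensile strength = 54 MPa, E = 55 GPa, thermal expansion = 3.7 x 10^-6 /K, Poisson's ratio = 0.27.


Thermal shock resistance: R = sigma * (1 - nu) / (E * alpha)
  Numerator = 54 * (1 - 0.27) = 39.42
  Denominator = 55 * 1000 * (3.7 x 10^-6) = 0.2035
  R = 39.42 / 0.2035 = 193.7 K

193.7 K


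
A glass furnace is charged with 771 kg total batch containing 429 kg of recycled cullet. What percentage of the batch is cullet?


Cullet ratio = (cullet mass / total batch mass) * 100
  Ratio = 429 / 771 * 100 = 55.64%

55.64%


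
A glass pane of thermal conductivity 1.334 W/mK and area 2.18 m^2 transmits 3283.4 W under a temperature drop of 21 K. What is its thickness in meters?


Fourier's law: t = k * A * dT / Q
  t = 1.334 * 2.18 * 21 / 3283.4
  t = 61.07052 / 3283.4 = 0.0186 m

0.0186 m


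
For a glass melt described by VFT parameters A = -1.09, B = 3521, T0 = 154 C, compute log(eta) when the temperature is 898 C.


VFT equation: log(eta) = A + B / (T - T0)
  T - T0 = 898 - 154 = 744
  B / (T - T0) = 3521 / 744 = 4.733
  log(eta) = -1.09 + 4.733 = 3.643

3.643


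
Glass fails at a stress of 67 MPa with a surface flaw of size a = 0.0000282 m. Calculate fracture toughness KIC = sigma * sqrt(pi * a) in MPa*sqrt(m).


Fracture toughness: KIC = sigma * sqrt(pi * a)
  pi * a = pi * 0.0000282 = 0.000088593
  sqrt(pi * a) = 0.009412
  KIC = 67 * 0.009412 = 0.631 MPa*sqrt(m)

0.631 MPa*sqrt(m)


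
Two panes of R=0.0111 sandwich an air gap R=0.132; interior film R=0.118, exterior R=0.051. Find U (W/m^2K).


Total thermal resistance (series):
  R_total = R_in + R_glass + R_air + R_glass + R_out
  R_total = 0.118 + 0.0111 + 0.132 + 0.0111 + 0.051 = 0.3232 m^2K/W
U-value = 1 / R_total = 1 / 0.3232 = 3.094 W/m^2K

3.094 W/m^2K


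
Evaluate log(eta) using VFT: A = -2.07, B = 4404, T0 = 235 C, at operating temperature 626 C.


VFT equation: log(eta) = A + B / (T - T0)
  T - T0 = 626 - 235 = 391
  B / (T - T0) = 4404 / 391 = 11.263
  log(eta) = -2.07 + 11.263 = 9.193

9.193


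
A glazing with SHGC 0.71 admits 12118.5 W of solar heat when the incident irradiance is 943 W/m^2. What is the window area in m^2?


Rearrange Q = Area * SHGC * Irradiance:
  Area = Q / (SHGC * Irradiance)
  Area = 12118.5 / (0.71 * 943) = 18.1 m^2

18.1 m^2


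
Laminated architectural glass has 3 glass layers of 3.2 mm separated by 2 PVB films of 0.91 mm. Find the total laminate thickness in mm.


Total thickness = glass contribution + PVB contribution
  Glass: 3 * 3.2 = 9.6 mm
  PVB: 2 * 0.91 = 1.82 mm
  Total = 9.6 + 1.82 = 11.42 mm

11.42 mm


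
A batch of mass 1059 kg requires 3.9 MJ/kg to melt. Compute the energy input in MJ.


Total energy = mass * specific energy
  E = 1059 * 3.9 = 4130.1 MJ

4130.1 MJ


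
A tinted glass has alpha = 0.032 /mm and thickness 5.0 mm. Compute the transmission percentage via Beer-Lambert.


Beer-Lambert law: T = exp(-alpha * thickness)
  exponent = -0.032 * 5.0 = -0.16
  T = exp(-0.16) = 0.8521
  Percentage = 0.8521 * 100 = 85.21%

85.21%


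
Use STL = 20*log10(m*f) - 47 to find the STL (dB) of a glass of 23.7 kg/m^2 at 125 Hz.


Mass law: STL = 20 * log10(m * f) - 47
  m * f = 23.7 * 125 = 2962.5
  log10(2962.5) = 3.47166
  STL = 20 * 3.47166 - 47 = 69.4332 - 47 = 22.4 dB

22.4 dB


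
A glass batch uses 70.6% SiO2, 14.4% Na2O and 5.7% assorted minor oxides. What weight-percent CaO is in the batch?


Pieces sum to 100%:
  CaO = 100 - (SiO2 + Na2O + others)
  CaO = 100 - (70.6 + 14.4 + 5.7) = 9.3%

9.3%


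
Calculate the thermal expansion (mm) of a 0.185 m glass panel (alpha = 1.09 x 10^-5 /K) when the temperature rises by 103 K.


Thermal expansion formula: dL = alpha * L0 * dT
  dL = (1.09 x 10^-5) * 0.185 * 103 = 0.0002077 m
Convert to mm: 0.0002077 * 1000 = 0.2077 mm

0.2077 mm


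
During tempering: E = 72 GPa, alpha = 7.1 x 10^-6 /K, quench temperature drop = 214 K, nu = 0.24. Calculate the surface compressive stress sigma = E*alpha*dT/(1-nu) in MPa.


Tempering stress: sigma = E * alpha * dT / (1 - nu)
  E (MPa) = 72 * 1000 = 72000
  Numerator = 72000 * (7.1 x 10^-6) * 214 = 109.3968
  Denominator = 1 - 0.24 = 0.76
  sigma = 109.3968 / 0.76 = 143.9 MPa

143.9 MPa


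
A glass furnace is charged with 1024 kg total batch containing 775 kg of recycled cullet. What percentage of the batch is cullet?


Cullet ratio = (cullet mass / total batch mass) * 100
  Ratio = 775 / 1024 * 100 = 75.68%

75.68%


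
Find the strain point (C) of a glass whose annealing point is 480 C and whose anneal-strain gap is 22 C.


Strain point = annealing point - difference:
  T_strain = 480 - 22 = 458 C

458 C


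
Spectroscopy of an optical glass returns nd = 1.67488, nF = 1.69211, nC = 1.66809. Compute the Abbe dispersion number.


Abbe number formula: Vd = (nd - 1) / (nF - nC)
  nd - 1 = 1.67488 - 1 = 0.67488
  nF - nC = 1.69211 - 1.66809 = 0.02402
  Vd = 0.67488 / 0.02402 = 28.1

28.1


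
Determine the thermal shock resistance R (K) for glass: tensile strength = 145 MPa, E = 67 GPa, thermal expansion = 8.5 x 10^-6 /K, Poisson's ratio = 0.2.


Thermal shock resistance: R = sigma * (1 - nu) / (E * alpha)
  Numerator = 145 * (1 - 0.2) = 116.0
  Denominator = 67 * 1000 * (8.5 x 10^-6) = 0.5695
  R = 116.0 / 0.5695 = 203.7 K

203.7 K


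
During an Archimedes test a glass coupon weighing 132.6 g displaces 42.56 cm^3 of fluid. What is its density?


Use the definition of density:
  rho = mass / volume
  rho = 132.6 / 42.56 = 3.116 g/cm^3

3.116 g/cm^3


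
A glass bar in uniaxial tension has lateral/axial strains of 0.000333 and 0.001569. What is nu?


Poisson's ratio: nu = lateral strain / axial strain
  nu = 0.000333 / 0.001569 = 0.2122

0.2122


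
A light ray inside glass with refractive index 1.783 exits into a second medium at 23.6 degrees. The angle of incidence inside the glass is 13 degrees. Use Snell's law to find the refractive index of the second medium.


Apply Snell's law: n1 * sin(theta1) = n2 * sin(theta2)
  n2 = n1 * sin(theta1) / sin(theta2)
  sin(13) = 0.224951
  sin(23.6) = 0.400349
  n2 = 1.783 * 0.224951 / 0.400349 = 1.0018

1.0018


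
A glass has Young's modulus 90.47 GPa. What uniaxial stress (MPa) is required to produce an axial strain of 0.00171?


Rearrange E = sigma / epsilon:
  sigma = E * epsilon
  E (MPa) = 90.47 * 1000 = 90470
  sigma = 90470 * 0.00171 = 154.7 MPa

154.7 MPa


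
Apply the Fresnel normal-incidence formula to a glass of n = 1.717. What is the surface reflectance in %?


Fresnel reflectance at normal incidence:
  R = ((n - 1)/(n + 1))^2
  (n - 1)/(n + 1) = (1.717 - 1)/(1.717 + 1) = 0.263894
  R = 0.263894^2 = 0.06964
  R(%) = 0.06964 * 100 = 6.964%

6.964%


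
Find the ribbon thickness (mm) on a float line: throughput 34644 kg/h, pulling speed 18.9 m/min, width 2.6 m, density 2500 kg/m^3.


Ribbon cross-section from mass balance:
  Volume rate = throughput / density = 34644 / 2500 = 13.8576 m^3/h
  thickness = volume rate / (speed * 60 * width), i.e.
  thickness = throughput / (60 * speed * width * density) * 1000
  thickness = 34644 / (60 * 18.9 * 2.6 * 2500) * 1000 = 4.7 mm

4.7 mm


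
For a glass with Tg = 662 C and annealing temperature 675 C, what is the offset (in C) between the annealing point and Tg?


Offset = T_anneal - Tg:
  offset = 675 - 662 = 13 C

13 C


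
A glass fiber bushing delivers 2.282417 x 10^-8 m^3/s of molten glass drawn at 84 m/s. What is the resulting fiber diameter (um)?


Cross-sectional area from continuity:
  A = Q / v = 2.282417 x 10^-8 / 84 = 2.717163 x 10^-10 m^2
Diameter from circular cross-section:
  d = sqrt(4A / pi) * 10^6 (m -> um)
  d = sqrt(4 * 2.717163 x 10^-10 / pi) * 10^6 = 18.6 um

18.6 um


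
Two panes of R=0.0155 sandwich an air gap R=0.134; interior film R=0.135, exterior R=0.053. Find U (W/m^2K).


Total thermal resistance (series):
  R_total = R_in + R_glass + R_air + R_glass + R_out
  R_total = 0.135 + 0.0155 + 0.134 + 0.0155 + 0.053 = 0.353 m^2K/W
U-value = 1 / R_total = 1 / 0.353 = 2.833 W/m^2K

2.833 W/m^2K


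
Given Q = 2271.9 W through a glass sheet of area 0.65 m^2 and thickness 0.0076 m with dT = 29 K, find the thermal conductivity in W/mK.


Fourier's law rearranged: k = Q * t / (A * dT)
  Numerator = 2271.9 * 0.0076 = 17.26644
  Denominator = 0.65 * 29 = 18.85
  k = 17.26644 / 18.85 = 0.916 W/mK

0.916 W/mK


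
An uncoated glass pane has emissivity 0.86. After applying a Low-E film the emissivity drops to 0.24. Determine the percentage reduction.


Percentage reduction = (1 - coated/uncoated) * 100
  Ratio = 0.24 / 0.86 = 0.2791
  Reduction = (1 - 0.2791) * 100 = 72.1%

72.1%


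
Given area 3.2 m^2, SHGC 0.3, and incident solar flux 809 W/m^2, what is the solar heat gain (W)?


Solar heat gain: Q = Area * SHGC * Irradiance
  Q = 3.2 * 0.3 * 809 = 776.6 W

776.6 W


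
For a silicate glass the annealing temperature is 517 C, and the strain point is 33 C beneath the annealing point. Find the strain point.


Strain point = annealing point - difference:
  T_strain = 517 - 33 = 484 C

484 C


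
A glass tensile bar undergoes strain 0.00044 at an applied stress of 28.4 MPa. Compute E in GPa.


Young's modulus: E = stress / strain
  E = 28.4 MPa / 0.00044 = 64545.45 MPa
Convert to GPa: 64545.45 / 1000 = 64.55 GPa

64.55 GPa


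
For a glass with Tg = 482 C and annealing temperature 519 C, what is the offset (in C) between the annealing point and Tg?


Offset = T_anneal - Tg:
  offset = 519 - 482 = 37 C

37 C


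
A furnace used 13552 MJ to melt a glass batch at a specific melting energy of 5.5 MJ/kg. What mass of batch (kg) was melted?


Rearrange E = m * s for m:
  m = E / s
  m = 13552 / 5.5 = 2464.0 kg

2464.0 kg


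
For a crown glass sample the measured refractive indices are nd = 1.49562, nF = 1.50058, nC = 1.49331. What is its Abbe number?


Abbe number formula: Vd = (nd - 1) / (nF - nC)
  nd - 1 = 1.49562 - 1 = 0.49562
  nF - nC = 1.50058 - 1.49331 = 0.00727
  Vd = 0.49562 / 0.00727 = 68.17

68.17


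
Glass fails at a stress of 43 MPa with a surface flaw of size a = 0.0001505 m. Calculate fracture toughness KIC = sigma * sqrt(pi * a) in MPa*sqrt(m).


Fracture toughness: KIC = sigma * sqrt(pi * a)
  pi * a = pi * 0.0001505 = 0.00047281
  sqrt(pi * a) = 0.021744
  KIC = 43 * 0.021744 = 0.935 MPa*sqrt(m)

0.935 MPa*sqrt(m)


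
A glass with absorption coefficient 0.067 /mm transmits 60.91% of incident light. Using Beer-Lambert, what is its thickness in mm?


Rearrange T = exp(-alpha * thickness):
  thickness = -ln(T) / alpha
  T = 60.91/100 = 0.6091
  ln(T) = -0.49577
  -ln(T) = 0.49577
  thickness = 0.49577 / 0.067 = 7.4 mm

7.4 mm


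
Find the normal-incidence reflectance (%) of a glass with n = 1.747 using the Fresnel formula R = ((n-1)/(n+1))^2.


Fresnel reflectance at normal incidence:
  R = ((n - 1)/(n + 1))^2
  (n - 1)/(n + 1) = (1.747 - 1)/(1.747 + 1) = 0.271933
  R = 0.271933^2 = 0.0739476
  R(%) = 0.0739476 * 100 = 7.395%

7.395%


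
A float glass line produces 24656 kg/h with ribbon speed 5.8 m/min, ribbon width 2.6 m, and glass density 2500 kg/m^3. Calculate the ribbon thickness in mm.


Ribbon cross-section from mass balance:
  Volume rate = throughput / density = 24656 / 2500 = 9.8624 m^3/h
  thickness = volume rate / (speed * 60 * width), i.e.
  thickness = throughput / (60 * speed * width * density) * 1000
  thickness = 24656 / (60 * 5.8 * 2.6 * 2500) * 1000 = 10.9 mm

10.9 mm


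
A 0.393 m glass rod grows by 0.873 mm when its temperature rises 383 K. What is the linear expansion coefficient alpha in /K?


Rearrange dL = alpha * L0 * dT for alpha:
  alpha = dL / (L0 * dT)
  alpha = (0.873 / 1000) / (0.393 * 383) = 0.0000058 /K = 5.8 x 10^-6 /K

5.8 x 10^-6 /K


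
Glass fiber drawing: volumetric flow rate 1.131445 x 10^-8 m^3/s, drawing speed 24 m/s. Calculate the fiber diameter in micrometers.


Cross-sectional area from continuity:
  A = Q / v = 1.131445 x 10^-8 / 24 = 4.714354 x 10^-10 m^2
Diameter from circular cross-section:
  d = sqrt(4A / pi) * 10^6 (m -> um)
  d = sqrt(4 * 4.714354 x 10^-10 / pi) * 10^6 = 24.5 um

24.5 um


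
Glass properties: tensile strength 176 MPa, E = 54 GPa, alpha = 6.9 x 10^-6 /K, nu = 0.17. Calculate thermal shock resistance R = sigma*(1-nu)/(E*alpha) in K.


Thermal shock resistance: R = sigma * (1 - nu) / (E * alpha)
  Numerator = 176 * (1 - 0.17) = 146.08
  Denominator = 54 * 1000 * (6.9 x 10^-6) = 0.3726
  R = 146.08 / 0.3726 = 392.1 K

392.1 K


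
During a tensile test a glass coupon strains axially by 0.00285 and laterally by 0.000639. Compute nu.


Poisson's ratio: nu = lateral strain / axial strain
  nu = 0.000639 / 0.00285 = 0.2242

0.2242


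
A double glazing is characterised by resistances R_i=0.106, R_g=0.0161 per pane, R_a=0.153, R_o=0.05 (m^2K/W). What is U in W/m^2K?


Total thermal resistance (series):
  R_total = R_in + R_glass + R_air + R_glass + R_out
  R_total = 0.106 + 0.0161 + 0.153 + 0.0161 + 0.05 = 0.3412 m^2K/W
U-value = 1 / R_total = 1 / 0.3412 = 2.931 W/m^2K

2.931 W/m^2K


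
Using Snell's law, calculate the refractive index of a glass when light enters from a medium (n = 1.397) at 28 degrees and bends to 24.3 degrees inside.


Apply Snell's law: n1 * sin(theta1) = n2 * sin(theta2)
  n2 = n1 * sin(theta1) / sin(theta2)
  sin(28) = 0.469472
  sin(24.3) = 0.411514
  n2 = 1.397 * 0.469472 / 0.411514 = 1.5938

1.5938


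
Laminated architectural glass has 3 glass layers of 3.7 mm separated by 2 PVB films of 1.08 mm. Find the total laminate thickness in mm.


Total thickness = glass contribution + PVB contribution
  Glass: 3 * 3.7 = 11.1 mm
  PVB: 2 * 1.08 = 2.16 mm
  Total = 11.1 + 2.16 = 13.26 mm

13.26 mm


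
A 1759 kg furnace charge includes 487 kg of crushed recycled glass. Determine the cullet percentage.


Cullet ratio = (cullet mass / total batch mass) * 100
  Ratio = 487 / 1759 * 100 = 27.69%

27.69%


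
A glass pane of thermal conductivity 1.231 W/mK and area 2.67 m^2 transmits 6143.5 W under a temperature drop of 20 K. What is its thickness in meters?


Fourier's law: t = k * A * dT / Q
  t = 1.231 * 2.67 * 20 / 6143.5
  t = 65.7354 / 6143.5 = 0.0107 m

0.0107 m


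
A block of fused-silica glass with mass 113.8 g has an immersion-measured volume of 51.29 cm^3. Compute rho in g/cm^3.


Use the definition of density:
  rho = mass / volume
  rho = 113.8 / 51.29 = 2.219 g/cm^3

2.219 g/cm^3


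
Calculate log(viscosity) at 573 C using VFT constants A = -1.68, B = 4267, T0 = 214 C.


VFT equation: log(eta) = A + B / (T - T0)
  T - T0 = 573 - 214 = 359
  B / (T - T0) = 4267 / 359 = 11.886
  log(eta) = -1.68 + 11.886 = 10.206

10.206


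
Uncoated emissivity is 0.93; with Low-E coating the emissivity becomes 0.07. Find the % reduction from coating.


Percentage reduction = (1 - coated/uncoated) * 100
  Ratio = 0.07 / 0.93 = 0.0753
  Reduction = (1 - 0.0753) * 100 = 92.5%

92.5%


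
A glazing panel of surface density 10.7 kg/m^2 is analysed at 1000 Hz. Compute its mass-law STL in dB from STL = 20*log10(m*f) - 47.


Mass law: STL = 20 * log10(m * f) - 47
  m * f = 10.7 * 1000 = 10700
  log10(10700) = 4.02938
  STL = 20 * 4.02938 - 47 = 80.5876 - 47 = 33.6 dB

33.6 dB


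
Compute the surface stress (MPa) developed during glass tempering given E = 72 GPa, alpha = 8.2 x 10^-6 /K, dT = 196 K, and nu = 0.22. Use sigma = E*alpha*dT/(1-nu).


Tempering stress: sigma = E * alpha * dT / (1 - nu)
  E (MPa) = 72 * 1000 = 72000
  Numerator = 72000 * (8.2 x 10^-6) * 196 = 115.7184
  Denominator = 1 - 0.22 = 0.78
  sigma = 115.7184 / 0.78 = 148.4 MPa

148.4 MPa


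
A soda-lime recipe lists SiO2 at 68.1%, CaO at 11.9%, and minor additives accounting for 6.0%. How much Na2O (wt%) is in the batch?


Pieces sum to 100%:
  Na2O = 100 - (SiO2 + CaO + others)
  Na2O = 100 - (68.1 + 11.9 + 6.0) = 14.0%

14.0%


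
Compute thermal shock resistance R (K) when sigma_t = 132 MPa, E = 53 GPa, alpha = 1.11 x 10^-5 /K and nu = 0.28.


Thermal shock resistance: R = sigma * (1 - nu) / (E * alpha)
  Numerator = 132 * (1 - 0.28) = 95.04
  Denominator = 53 * 1000 * (1.11 x 10^-5) = 0.5883
  R = 95.04 / 0.5883 = 161.6 K

161.6 K


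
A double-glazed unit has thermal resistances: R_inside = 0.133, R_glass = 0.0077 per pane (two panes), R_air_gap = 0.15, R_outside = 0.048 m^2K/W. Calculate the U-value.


Total thermal resistance (series):
  R_total = R_in + R_glass + R_air + R_glass + R_out
  R_total = 0.133 + 0.0077 + 0.15 + 0.0077 + 0.048 = 0.3464 m^2K/W
U-value = 1 / R_total = 1 / 0.3464 = 2.887 W/m^2K

2.887 W/m^2K


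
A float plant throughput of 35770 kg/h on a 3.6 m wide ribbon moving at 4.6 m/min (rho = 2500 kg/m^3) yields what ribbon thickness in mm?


Ribbon cross-section from mass balance:
  Volume rate = throughput / density = 35770 / 2500 = 14.308 m^3/h
  thickness = volume rate / (speed * 60 * width), i.e.
  thickness = throughput / (60 * speed * width * density) * 1000
  thickness = 35770 / (60 * 4.6 * 3.6 * 2500) * 1000 = 14.4 mm

14.4 mm


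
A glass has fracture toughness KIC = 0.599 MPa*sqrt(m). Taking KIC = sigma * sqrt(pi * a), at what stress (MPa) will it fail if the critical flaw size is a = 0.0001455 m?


Rearrange KIC = sigma * sqrt(pi * a):
  sigma = KIC / sqrt(pi * a)
  sqrt(pi * 0.0001455) = 0.02138
  sigma = 0.599 / 0.02138 = 28.02 MPa

28.02 MPa


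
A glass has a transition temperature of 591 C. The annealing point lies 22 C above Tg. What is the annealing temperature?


The annealing temperature is Tg plus the offset:
  T_anneal = 591 + 22 = 613 C

613 C


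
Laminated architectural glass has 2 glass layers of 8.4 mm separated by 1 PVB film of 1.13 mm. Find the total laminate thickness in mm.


Total thickness = glass contribution + PVB contribution
  Glass: 2 * 8.4 = 16.8 mm
  PVB: 1 * 1.13 = 1.13 mm
  Total = 16.8 + 1.13 = 17.93 mm

17.93 mm


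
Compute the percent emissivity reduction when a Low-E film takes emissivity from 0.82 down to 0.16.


Percentage reduction = (1 - coated/uncoated) * 100
  Ratio = 0.16 / 0.82 = 0.1951
  Reduction = (1 - 0.1951) * 100 = 80.5%

80.5%


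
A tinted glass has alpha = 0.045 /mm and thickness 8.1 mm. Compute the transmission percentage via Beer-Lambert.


Beer-Lambert law: T = exp(-alpha * thickness)
  exponent = -0.045 * 8.1 = -0.3645
  T = exp(-0.3645) = 0.6945
  Percentage = 0.6945 * 100 = 69.45%

69.45%


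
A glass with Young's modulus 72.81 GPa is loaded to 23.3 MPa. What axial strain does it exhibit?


Rearrange E = sigma / epsilon:
  epsilon = sigma / E
  E (MPa) = 72.81 * 1000 = 72810
  epsilon = 23.3 / 72810 = 0.00032

0.00032


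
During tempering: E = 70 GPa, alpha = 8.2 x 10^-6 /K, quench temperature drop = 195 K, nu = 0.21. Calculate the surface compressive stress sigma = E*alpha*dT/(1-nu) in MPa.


Tempering stress: sigma = E * alpha * dT / (1 - nu)
  E (MPa) = 70 * 1000 = 70000
  Numerator = 70000 * (8.2 x 10^-6) * 195 = 111.93
  Denominator = 1 - 0.21 = 0.79
  sigma = 111.93 / 0.79 = 141.7 MPa

141.7 MPa


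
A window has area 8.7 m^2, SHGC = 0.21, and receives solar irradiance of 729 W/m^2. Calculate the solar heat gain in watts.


Solar heat gain: Q = Area * SHGC * Irradiance
  Q = 8.7 * 0.21 * 729 = 1331.9 W

1331.9 W


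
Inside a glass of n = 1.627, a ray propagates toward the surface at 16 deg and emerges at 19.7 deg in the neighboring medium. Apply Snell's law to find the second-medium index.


Apply Snell's law: n1 * sin(theta1) = n2 * sin(theta2)
  n2 = n1 * sin(theta1) / sin(theta2)
  sin(16) = 0.275637
  sin(19.7) = 0.337095
  n2 = 1.627 * 0.275637 / 0.337095 = 1.3304

1.3304


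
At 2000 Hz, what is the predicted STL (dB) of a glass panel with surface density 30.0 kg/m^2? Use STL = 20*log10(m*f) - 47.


Mass law: STL = 20 * log10(m * f) - 47
  m * f = 30.0 * 2000 = 60000
  log10(60000) = 4.77815
  STL = 20 * 4.77815 - 47 = 95.563 - 47 = 48.6 dB

48.6 dB


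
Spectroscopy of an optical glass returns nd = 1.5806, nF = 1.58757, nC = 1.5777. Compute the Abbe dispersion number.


Abbe number formula: Vd = (nd - 1) / (nF - nC)
  nd - 1 = 1.5806 - 1 = 0.5806
  nF - nC = 1.58757 - 1.5777 = 0.00987
  Vd = 0.5806 / 0.00987 = 58.82

58.82


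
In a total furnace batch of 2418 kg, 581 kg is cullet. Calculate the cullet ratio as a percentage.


Cullet ratio = (cullet mass / total batch mass) * 100
  Ratio = 581 / 2418 * 100 = 24.03%

24.03%


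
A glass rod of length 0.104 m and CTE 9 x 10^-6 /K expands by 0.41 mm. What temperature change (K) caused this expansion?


Rearrange dL = alpha * L0 * dT for dT:
  dT = dL / (alpha * L0)
  dL (m) = 0.41 / 1000 = 0.00041
  dT = 0.00041 / ((9 x 10^-6) * 0.104) = 438.0 K

438.0 K


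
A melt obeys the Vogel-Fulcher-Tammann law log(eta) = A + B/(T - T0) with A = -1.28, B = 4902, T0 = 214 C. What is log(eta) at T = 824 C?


VFT equation: log(eta) = A + B / (T - T0)
  T - T0 = 824 - 214 = 610
  B / (T - T0) = 4902 / 610 = 8.036
  log(eta) = -1.28 + 8.036 = 6.756

6.756


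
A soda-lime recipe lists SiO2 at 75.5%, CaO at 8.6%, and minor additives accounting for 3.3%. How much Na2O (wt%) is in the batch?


Pieces sum to 100%:
  Na2O = 100 - (SiO2 + CaO + others)
  Na2O = 100 - (75.5 + 8.6 + 3.3) = 12.6%

12.6%


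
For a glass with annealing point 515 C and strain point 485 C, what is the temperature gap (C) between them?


Gap = T_anneal - T_strain:
  gap = 515 - 485 = 30 C

30 C


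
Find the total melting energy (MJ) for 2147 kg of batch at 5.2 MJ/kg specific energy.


Total energy = mass * specific energy
  E = 2147 * 5.2 = 11164.4 MJ

11164.4 MJ


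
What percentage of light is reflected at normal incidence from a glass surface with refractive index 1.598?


Fresnel reflectance at normal incidence:
  R = ((n - 1)/(n + 1))^2
  (n - 1)/(n + 1) = (1.598 - 1)/(1.598 + 1) = 0.230177
  R = 0.230177^2 = 0.0529815
  R(%) = 0.0529815 * 100 = 5.298%

5.298%


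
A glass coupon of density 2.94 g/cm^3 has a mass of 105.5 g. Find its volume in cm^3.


Rearrange rho = m / V:
  V = m / rho
  V = 105.5 / 2.94 = 35.884 cm^3

35.884 cm^3


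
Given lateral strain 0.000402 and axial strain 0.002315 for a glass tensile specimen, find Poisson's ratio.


Poisson's ratio: nu = lateral strain / axial strain
  nu = 0.000402 / 0.002315 = 0.1737

0.1737


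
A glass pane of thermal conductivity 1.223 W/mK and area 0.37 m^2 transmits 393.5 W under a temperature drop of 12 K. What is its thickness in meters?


Fourier's law: t = k * A * dT / Q
  t = 1.223 * 0.37 * 12 / 393.5
  t = 5.43012 / 393.5 = 0.0138 m

0.0138 m


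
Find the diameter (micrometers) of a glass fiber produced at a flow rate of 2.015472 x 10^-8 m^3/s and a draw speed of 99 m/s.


Cross-sectional area from continuity:
  A = Q / v = 2.015472 x 10^-8 / 99 = 2.03583 x 10^-10 m^2
Diameter from circular cross-section:
  d = sqrt(4A / pi) * 10^6 (m -> um)
  d = sqrt(4 * 2.03583 x 10^-10 / pi) * 10^6 = 16.1 um

16.1 um


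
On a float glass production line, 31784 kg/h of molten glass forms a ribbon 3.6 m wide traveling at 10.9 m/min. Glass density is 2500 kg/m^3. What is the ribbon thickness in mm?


Ribbon cross-section from mass balance:
  Volume rate = throughput / density = 31784 / 2500 = 12.7136 m^3/h
  thickness = volume rate / (speed * 60 * width), i.e.
  thickness = throughput / (60 * speed * width * density) * 1000
  thickness = 31784 / (60 * 10.9 * 3.6 * 2500) * 1000 = 5.4 mm

5.4 mm


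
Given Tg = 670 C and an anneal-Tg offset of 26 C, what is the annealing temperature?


The annealing temperature is Tg plus the offset:
  T_anneal = 670 + 26 = 696 C

696 C


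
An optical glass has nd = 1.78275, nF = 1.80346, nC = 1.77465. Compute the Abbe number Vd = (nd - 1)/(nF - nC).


Abbe number formula: Vd = (nd - 1) / (nF - nC)
  nd - 1 = 1.78275 - 1 = 0.78275
  nF - nC = 1.80346 - 1.77465 = 0.02881
  Vd = 0.78275 / 0.02881 = 27.17

27.17


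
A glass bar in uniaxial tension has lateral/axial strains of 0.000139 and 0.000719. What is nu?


Poisson's ratio: nu = lateral strain / axial strain
  nu = 0.000139 / 0.000719 = 0.1933

0.1933


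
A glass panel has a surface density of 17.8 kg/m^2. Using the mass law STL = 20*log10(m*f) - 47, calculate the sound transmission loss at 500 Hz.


Mass law: STL = 20 * log10(m * f) - 47
  m * f = 17.8 * 500 = 8900
  log10(8900) = 3.94939
  STL = 20 * 3.94939 - 47 = 78.9878 - 47 = 32.0 dB

32.0 dB


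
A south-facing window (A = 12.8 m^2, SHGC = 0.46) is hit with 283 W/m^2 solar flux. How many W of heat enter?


Solar heat gain: Q = Area * SHGC * Irradiance
  Q = 12.8 * 0.46 * 283 = 1666.3 W

1666.3 W


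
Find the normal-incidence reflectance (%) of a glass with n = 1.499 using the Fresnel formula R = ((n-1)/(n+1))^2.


Fresnel reflectance at normal incidence:
  R = ((n - 1)/(n + 1))^2
  (n - 1)/(n + 1) = (1.499 - 1)/(1.499 + 1) = 0.19968
  R = 0.19968^2 = 0.0398721
  R(%) = 0.0398721 * 100 = 3.987%

3.987%


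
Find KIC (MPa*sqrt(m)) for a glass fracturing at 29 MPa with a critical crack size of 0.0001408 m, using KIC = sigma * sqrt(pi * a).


Fracture toughness: KIC = sigma * sqrt(pi * a)
  pi * a = pi * 0.0001408 = 0.000442336
  sqrt(pi * a) = 0.021032
  KIC = 29 * 0.021032 = 0.61 MPa*sqrt(m)

0.61 MPa*sqrt(m)


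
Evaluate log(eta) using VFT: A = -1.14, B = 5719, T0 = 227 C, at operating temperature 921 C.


VFT equation: log(eta) = A + B / (T - T0)
  T - T0 = 921 - 227 = 694
  B / (T - T0) = 5719 / 694 = 8.241
  log(eta) = -1.14 + 8.241 = 7.101

7.101


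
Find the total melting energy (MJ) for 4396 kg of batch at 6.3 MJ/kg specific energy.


Total energy = mass * specific energy
  E = 4396 * 6.3 = 27694.8 MJ

27694.8 MJ


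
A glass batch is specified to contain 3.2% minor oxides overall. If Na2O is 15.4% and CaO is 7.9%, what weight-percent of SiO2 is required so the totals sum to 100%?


Known pieces sum to 100%:
  SiO2 = 100 - (others + Na2O + CaO)
  SiO2 = 100 - (3.2 + 15.4 + 7.9) = 73.5%

73.5%


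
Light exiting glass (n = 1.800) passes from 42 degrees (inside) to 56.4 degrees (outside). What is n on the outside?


Apply Snell's law: n1 * sin(theta1) = n2 * sin(theta2)
  n2 = n1 * sin(theta1) / sin(theta2)
  sin(42) = 0.669131
  sin(56.4) = 0.832921
  n2 = 1.800 * 0.669131 / 0.832921 = 1.446

1.446


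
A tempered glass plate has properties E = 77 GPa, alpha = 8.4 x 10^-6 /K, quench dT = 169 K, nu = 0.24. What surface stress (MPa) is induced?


Tempering stress: sigma = E * alpha * dT / (1 - nu)
  E (MPa) = 77 * 1000 = 77000
  Numerator = 77000 * (8.4 x 10^-6) * 169 = 109.3092
  Denominator = 1 - 0.24 = 0.76
  sigma = 109.3092 / 0.76 = 143.8 MPa

143.8 MPa


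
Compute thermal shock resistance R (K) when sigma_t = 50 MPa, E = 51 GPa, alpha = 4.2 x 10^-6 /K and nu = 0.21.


Thermal shock resistance: R = sigma * (1 - nu) / (E * alpha)
  Numerator = 50 * (1 - 0.21) = 39.5
  Denominator = 51 * 1000 * (4.2 x 10^-6) = 0.2142
  R = 39.5 / 0.2142 = 184.4 K

184.4 K


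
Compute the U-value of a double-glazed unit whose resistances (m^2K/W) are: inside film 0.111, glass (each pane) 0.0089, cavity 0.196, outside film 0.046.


Total thermal resistance (series):
  R_total = R_in + R_glass + R_air + R_glass + R_out
  R_total = 0.111 + 0.0089 + 0.196 + 0.0089 + 0.046 = 0.3708 m^2K/W
U-value = 1 / R_total = 1 / 0.3708 = 2.697 W/m^2K

2.697 W/m^2K


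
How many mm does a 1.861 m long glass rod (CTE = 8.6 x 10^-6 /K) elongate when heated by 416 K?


Thermal expansion formula: dL = alpha * L0 * dT
  dL = (8.6 x 10^-6) * 1.861 * 416 = 0.00665791 m
Convert to mm: 0.00665791 * 1000 = 6.6579 mm

6.6579 mm


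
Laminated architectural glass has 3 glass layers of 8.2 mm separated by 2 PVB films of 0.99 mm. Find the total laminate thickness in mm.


Total thickness = glass contribution + PVB contribution
  Glass: 3 * 8.2 = 24.6 mm
  PVB: 2 * 0.99 = 1.98 mm
  Total = 24.6 + 1.98 = 26.58 mm

26.58 mm


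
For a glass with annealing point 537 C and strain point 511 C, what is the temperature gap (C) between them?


Gap = T_anneal - T_strain:
  gap = 537 - 511 = 26 C

26 C


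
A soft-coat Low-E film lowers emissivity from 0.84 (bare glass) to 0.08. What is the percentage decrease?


Percentage reduction = (1 - coated/uncoated) * 100
  Ratio = 0.08 / 0.84 = 0.0952
  Reduction = (1 - 0.0952) * 100 = 90.5%

90.5%


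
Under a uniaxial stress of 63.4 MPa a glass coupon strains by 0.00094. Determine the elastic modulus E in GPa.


Young's modulus: E = stress / strain
  E = 63.4 MPa / 0.00094 = 67446.81 MPa
Convert to GPa: 67446.81 / 1000 = 67.45 GPa

67.45 GPa


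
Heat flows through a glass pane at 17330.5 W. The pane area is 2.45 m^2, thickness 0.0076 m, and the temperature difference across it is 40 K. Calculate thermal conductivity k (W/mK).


Fourier's law rearranged: k = Q * t / (A * dT)
  Numerator = 17330.5 * 0.0076 = 131.7118
  Denominator = 2.45 * 40 = 98.0
  k = 131.7118 / 98.0 = 1.344 W/mK

1.344 W/mK


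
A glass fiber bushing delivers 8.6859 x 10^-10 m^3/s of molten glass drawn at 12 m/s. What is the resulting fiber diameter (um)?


Cross-sectional area from continuity:
  A = Q / v = 8.6859 x 10^-10 / 12 = 7.23825 x 10^-11 m^2
Diameter from circular cross-section:
  d = sqrt(4A / pi) * 10^6 (m -> um)
  d = sqrt(4 * 7.23825 x 10^-11 / pi) * 10^6 = 9.6 um

9.6 um


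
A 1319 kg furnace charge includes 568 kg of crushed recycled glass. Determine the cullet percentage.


Cullet ratio = (cullet mass / total batch mass) * 100
  Ratio = 568 / 1319 * 100 = 43.06%

43.06%


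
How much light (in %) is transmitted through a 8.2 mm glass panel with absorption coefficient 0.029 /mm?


Beer-Lambert law: T = exp(-alpha * thickness)
  exponent = -0.029 * 8.2 = -0.2378
  T = exp(-0.2378) = 0.7884
  Percentage = 0.7884 * 100 = 78.84%

78.84%


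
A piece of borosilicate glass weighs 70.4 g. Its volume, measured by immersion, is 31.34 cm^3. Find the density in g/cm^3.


Use the definition of density:
  rho = mass / volume
  rho = 70.4 / 31.34 = 2.246 g/cm^3

2.246 g/cm^3


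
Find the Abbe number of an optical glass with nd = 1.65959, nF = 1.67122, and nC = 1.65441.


Abbe number formula: Vd = (nd - 1) / (nF - nC)
  nd - 1 = 1.65959 - 1 = 0.65959
  nF - nC = 1.67122 - 1.65441 = 0.01681
  Vd = 0.65959 / 0.01681 = 39.24

39.24


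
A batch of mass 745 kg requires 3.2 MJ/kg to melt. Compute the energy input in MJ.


Total energy = mass * specific energy
  E = 745 * 3.2 = 2384 MJ

2384 MJ


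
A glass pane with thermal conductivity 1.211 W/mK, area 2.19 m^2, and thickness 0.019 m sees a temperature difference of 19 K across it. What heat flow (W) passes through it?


Fourier's law: Q = k * A * dT / t
  Q = 1.211 * 2.19 * 19 / 0.019
  Q = 50.38971 / 0.019 = 2652.1 W

2652.1 W


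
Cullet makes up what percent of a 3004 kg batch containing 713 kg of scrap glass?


Cullet ratio = (cullet mass / total batch mass) * 100
  Ratio = 713 / 3004 * 100 = 23.74%

23.74%


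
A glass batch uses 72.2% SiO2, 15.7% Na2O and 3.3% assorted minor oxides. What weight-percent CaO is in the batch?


Pieces sum to 100%:
  CaO = 100 - (SiO2 + Na2O + others)
  CaO = 100 - (72.2 + 15.7 + 3.3) = 8.8%

8.8%


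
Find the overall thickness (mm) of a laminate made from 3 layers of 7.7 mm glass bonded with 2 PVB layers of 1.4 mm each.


Total thickness = glass contribution + PVB contribution
  Glass: 3 * 7.7 = 23.1 mm
  PVB: 2 * 1.4 = 2.8 mm
  Total = 23.1 + 2.8 = 25.9 mm

25.9 mm


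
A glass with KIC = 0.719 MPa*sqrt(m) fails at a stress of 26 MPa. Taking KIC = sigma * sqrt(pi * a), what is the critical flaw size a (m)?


Rearrange KIC = sigma * sqrt(pi * a):
  sqrt(pi * a) = KIC / sigma
  sqrt(pi * a) = 0.719 / 26 = 0.027654
  a = (KIC / sigma)^2 / pi
  a = 0.027654^2 / pi = 0.0002434 m

0.0002434 m


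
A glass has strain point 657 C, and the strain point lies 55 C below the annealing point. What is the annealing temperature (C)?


T_anneal = T_strain + gap:
  T_anneal = 657 + 55 = 712 C

712 C


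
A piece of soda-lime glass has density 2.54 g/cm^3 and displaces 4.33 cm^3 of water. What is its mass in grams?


Rearrange rho = m / V:
  m = rho * V
  m = 2.54 * 4.33 = 10.998 g

10.998 g


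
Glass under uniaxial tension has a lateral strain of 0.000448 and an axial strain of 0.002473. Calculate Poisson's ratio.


Poisson's ratio: nu = lateral strain / axial strain
  nu = 0.000448 / 0.002473 = 0.1812

0.1812


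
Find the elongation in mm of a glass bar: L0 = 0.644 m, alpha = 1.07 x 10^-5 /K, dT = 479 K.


Thermal expansion formula: dL = alpha * L0 * dT
  dL = (1.07 x 10^-5) * 0.644 * 479 = 0.00330069 m
Convert to mm: 0.00330069 * 1000 = 3.3007 mm

3.3007 mm


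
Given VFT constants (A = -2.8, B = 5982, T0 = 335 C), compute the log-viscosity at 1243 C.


VFT equation: log(eta) = A + B / (T - T0)
  T - T0 = 1243 - 335 = 908
  B / (T - T0) = 5982 / 908 = 6.588
  log(eta) = -2.8 + 6.588 = 3.788

3.788


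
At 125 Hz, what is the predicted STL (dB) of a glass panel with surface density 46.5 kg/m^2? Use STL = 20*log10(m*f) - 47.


Mass law: STL = 20 * log10(m * f) - 47
  m * f = 46.5 * 125 = 5812.5
  log10(5812.5) = 3.76436
  STL = 20 * 3.76436 - 47 = 75.2872 - 47 = 28.3 dB

28.3 dB


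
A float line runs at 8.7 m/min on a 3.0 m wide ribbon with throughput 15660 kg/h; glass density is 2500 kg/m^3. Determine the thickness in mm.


Ribbon cross-section from mass balance:
  Volume rate = throughput / density = 15660 / 2500 = 6.264 m^3/h
  thickness = volume rate / (speed * 60 * width), i.e.
  thickness = throughput / (60 * speed * width * density) * 1000
  thickness = 15660 / (60 * 8.7 * 3.0 * 2500) * 1000 = 4.0 mm

4.0 mm


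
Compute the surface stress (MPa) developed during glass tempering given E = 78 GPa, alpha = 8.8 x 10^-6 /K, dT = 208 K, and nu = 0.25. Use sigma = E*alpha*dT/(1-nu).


Tempering stress: sigma = E * alpha * dT / (1 - nu)
  E (MPa) = 78 * 1000 = 78000
  Numerator = 78000 * (8.8 x 10^-6) * 208 = 142.7712
  Denominator = 1 - 0.25 = 0.75
  sigma = 142.7712 / 0.75 = 190.4 MPa

190.4 MPa


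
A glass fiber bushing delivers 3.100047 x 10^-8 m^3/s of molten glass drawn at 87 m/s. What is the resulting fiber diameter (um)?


Cross-sectional area from continuity:
  A = Q / v = 3.100047 x 10^-8 / 87 = 3.563272 x 10^-10 m^2
Diameter from circular cross-section:
  d = sqrt(4A / pi) * 10^6 (m -> um)
  d = sqrt(4 * 3.563272 x 10^-10 / pi) * 10^6 = 21.3 um

21.3 um


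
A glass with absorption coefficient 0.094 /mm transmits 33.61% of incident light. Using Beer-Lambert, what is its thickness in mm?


Rearrange T = exp(-alpha * thickness):
  thickness = -ln(T) / alpha
  T = 33.61/100 = 0.3361
  ln(T) = -1.09035
  -ln(T) = 1.09035
  thickness = 1.09035 / 0.094 = 11.6 mm

11.6 mm


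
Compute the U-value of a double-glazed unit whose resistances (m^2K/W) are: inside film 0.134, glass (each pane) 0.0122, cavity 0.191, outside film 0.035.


Total thermal resistance (series):
  R_total = R_in + R_glass + R_air + R_glass + R_out
  R_total = 0.134 + 0.0122 + 0.191 + 0.0122 + 0.035 = 0.3844 m^2K/W
U-value = 1 / R_total = 1 / 0.3844 = 2.601 W/m^2K

2.601 W/m^2K


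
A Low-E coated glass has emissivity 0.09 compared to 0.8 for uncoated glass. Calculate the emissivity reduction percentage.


Percentage reduction = (1 - coated/uncoated) * 100
  Ratio = 0.09 / 0.8 = 0.1125
  Reduction = (1 - 0.1125) * 100 = 88.8%

88.8%


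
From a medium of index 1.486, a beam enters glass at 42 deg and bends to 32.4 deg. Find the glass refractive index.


Apply Snell's law: n1 * sin(theta1) = n2 * sin(theta2)
  n2 = n1 * sin(theta1) / sin(theta2)
  sin(42) = 0.669131
  sin(32.4) = 0.535827
  n2 = 1.486 * 0.669131 / 0.535827 = 1.8557

1.8557


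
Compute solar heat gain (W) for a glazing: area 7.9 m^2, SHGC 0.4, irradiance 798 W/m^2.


Solar heat gain: Q = Area * SHGC * Irradiance
  Q = 7.9 * 0.4 * 798 = 2521.7 W

2521.7 W


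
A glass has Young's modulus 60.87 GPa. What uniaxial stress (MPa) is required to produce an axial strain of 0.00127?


Rearrange E = sigma / epsilon:
  sigma = E * epsilon
  E (MPa) = 60.87 * 1000 = 60870
  sigma = 60870 * 0.00127 = 77.3 MPa

77.3 MPa


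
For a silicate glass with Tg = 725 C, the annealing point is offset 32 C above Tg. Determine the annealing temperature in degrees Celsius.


The annealing temperature is Tg plus the offset:
  T_anneal = 725 + 32 = 757 C

757 C


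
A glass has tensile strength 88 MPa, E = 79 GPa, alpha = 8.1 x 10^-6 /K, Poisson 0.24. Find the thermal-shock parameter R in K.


Thermal shock resistance: R = sigma * (1 - nu) / (E * alpha)
  Numerator = 88 * (1 - 0.24) = 66.88
  Denominator = 79 * 1000 * (8.1 x 10^-6) = 0.6399
  R = 66.88 / 0.6399 = 104.5 K

104.5 K


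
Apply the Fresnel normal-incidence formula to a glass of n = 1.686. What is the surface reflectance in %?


Fresnel reflectance at normal incidence:
  R = ((n - 1)/(n + 1))^2
  (n - 1)/(n + 1) = (1.686 - 1)/(1.686 + 1) = 0.255398
  R = 0.255398^2 = 0.0652281
  R(%) = 0.0652281 * 100 = 6.523%

6.523%


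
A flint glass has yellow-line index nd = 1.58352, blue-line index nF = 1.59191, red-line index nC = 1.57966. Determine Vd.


Abbe number formula: Vd = (nd - 1) / (nF - nC)
  nd - 1 = 1.58352 - 1 = 0.58352
  nF - nC = 1.59191 - 1.57966 = 0.01225
  Vd = 0.58352 / 0.01225 = 47.63

47.63
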